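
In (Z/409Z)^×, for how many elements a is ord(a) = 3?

2

φ(409) = 409 − 1 = 408 = 2^3 · 3 · 17.
Since (Z/409Z)^× is cyclic of order 408, the number of elements of order d is φ(d) when d | 408 and 0 otherwise.
3 | 408, and φ(3) = 3 − 1 = 2.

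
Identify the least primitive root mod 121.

2

φ(121) = φ(11^2) = 11·(11−1) = 110 = 2 · 5 · 11.
Test candidates g = 2, 3, … against the prime factors q ∈ {2, 5, 11} of φ(121): g is a generator iff g^(110/q) ≢ 1 for every such q.
g = 2: 2^55 ≡ 120; 2^22 ≡ 81; 2^10 ≡ 56 — none is 1, so 2 is a primitive root.
Hence the least primitive root of 121 is 2.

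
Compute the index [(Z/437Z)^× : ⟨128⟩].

The order of 128 must divide φ(437) = φ(19·23) = (19−1)·(23−1) = 18·22 = 396 = 2^2 · 3^2 · 11.
Divisors of 396: 1, 2, 3, 4, 6, 9, 11, 12, 18, 22, 33, 36, 44, 66, 99, 132, 198, 396.
Check 128^d mod 437 for each divisor in increasing order:
128^1 ≡ 128 (mod 437)
128^2 ≡ 215 (mod 437)
128^3 ≡ 426 (mod 437)
128^4 ≡ 340 (mod 437)
128^6 ≡ 121 (mod 437)
128^9 ≡ 417 (mod 437)
128^11 ≡ 70 (mod 437)
128^12 ≡ 220 (mod 437)
128^18 ≡ 400 (mod 437)
128^22 ≡ 93 (mod 437)
128^33 ≡ 392 (mod 437)
128^36 ≡ 58 (mod 437)
128^44 ≡ 346 (mod 437)
128^66 ≡ 277 (mod 437)
128^99 ≡ 208 (mod 437)
128^132 ≡ 254 (mod 437)
128^198 ≡ 1 (mod 437) ✓
So ord_437(128) = 198, hence |⟨128⟩| = 198.
[(Z/437Z)^× : ⟨128⟩] = 396/198 = 2.

2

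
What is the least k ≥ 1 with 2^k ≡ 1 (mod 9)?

By Lagrange's theorem, ord_9(2) divides φ(9) = φ(3^2) = 3·(3−1) = 6 = 2 · 3.
Divisors of 6: 1, 2, 3, 6.
Check 2^d mod 9 for each divisor in increasing order:
2^1 ≡ 2 (mod 9)
2^2 ≡ 4 (mod 9)
2^3 ≡ 8 (mod 9)
2^6 ≡ 1 (mod 9) ✓
Hence ord(2) = 6.

6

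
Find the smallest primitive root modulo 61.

2

φ(61) = 61 − 1 = 60 = 2^2 · 3 · 5.
Test candidates g = 2, 3, … against the prime factors q ∈ {2, 3, 5} of φ(61): g is a generator iff g^(60/q) ≢ 1 for every such q.
g = 2: 2^30 ≡ 60; 2^20 ≡ 47; 2^12 ≡ 9 — none is 1, so 2 is a primitive root.
The smallest primitive root modulo 61 is 2.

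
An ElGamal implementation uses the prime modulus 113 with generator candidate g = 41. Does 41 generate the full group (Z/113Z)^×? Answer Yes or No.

No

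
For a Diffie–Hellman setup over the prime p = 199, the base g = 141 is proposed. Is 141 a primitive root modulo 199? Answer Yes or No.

No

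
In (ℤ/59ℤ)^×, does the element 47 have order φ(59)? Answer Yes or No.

Yes

φ(59) = 59 − 1 = 58 = 2 · 29.
An element g generates (Z/59Z)^× iff g^(58/q) ≢ 1 (mod 59) for each prime q ∈ {2, 29}.
47^29 ≡ 58 (mod 59)  [q = 2: ≢ 1 ✓]
47^2 ≡ 26 (mod 59)  [q = 29: ≢ 1 ✓]
Every test exponent gives a nontrivial residue, hence 47 generates the full group.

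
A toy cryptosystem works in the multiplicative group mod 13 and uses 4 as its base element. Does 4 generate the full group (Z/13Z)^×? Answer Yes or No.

No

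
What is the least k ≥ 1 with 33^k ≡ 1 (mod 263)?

131

Since 33 ∈ (Z/263Z)^×, its order divides φ(263) = 263 − 1 = 262 = 2 · 131.
Divisors of 262: 1, 2, 131, 262.
Check 33^d mod 263 for each divisor in increasing order:
33^1 ≡ 33 (mod 263)
33^2 ≡ 37 (mod 263)
33^131 ≡ 1 (mod 263) ✓
So ord_263(33) = 131.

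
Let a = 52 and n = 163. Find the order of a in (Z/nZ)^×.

162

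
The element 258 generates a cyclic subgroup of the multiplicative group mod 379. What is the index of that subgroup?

7

By Lagrange's theorem, ord_379(258) divides φ(379) = 379 − 1 = 378 = 2 · 3^3 · 7.
Divisors of 378: 1, 2, 3, 6, 7, 9, 14, 18, 21, 27, 42, 54, 63, 126, 189, 378.
Test each divisor d:
258^1 ≡ 258
258^2 ≡ 239
258^3 ≡ 264
258^6 ≡ 339
258^7 ≡ 292
258^9 ≡ 52
258^14 ≡ 368
258^18 ≡ 51
258^21 ≡ 199
258^27 ≡ 378
258^42 ≡ 185
258^54 ≡ 1
Thus |⟨258⟩| = ord(258) = 54.
The index is φ(379) / ord(258) = 378 / 54 = 7.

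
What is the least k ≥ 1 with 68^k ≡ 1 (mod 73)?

Since 68 ∈ (Z/73Z)^×, its order divides φ(73) = 73 − 1 = 72 = 2^3 · 3^2.
Divisors of 72: 1, 2, 3, 4, 6, 8, 9, 12, 18, 24, 36, 72.
Compute 68^d (mod 73) for the divisors d until we hit 1:
68^1 ≡ 68
68^2 ≡ 25
68^3 ≡ 21
68^4 ≡ 41
68^6 ≡ 3
68^8 ≡ 2
68^9 ≡ 63
68^12 ≡ 9
68^18 ≡ 27
68^24 ≡ 8
68^36 ≡ 72
68^72 ≡ 1
Therefore the multiplicative order of 68 modulo 73 is 72.

72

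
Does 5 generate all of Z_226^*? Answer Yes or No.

Yes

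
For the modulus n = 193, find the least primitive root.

φ(193) = 193 − 1 = 192 = 2^6 · 3.
g is a primitive root iff g^(192/q) ≢ 1 (mod 193) for each prime q ∈ {2, 3}.
g = 2: 2^96 ≡ 1 — hits 1, so not a primitive root.
g = 3: 3^96 ≡ 1 — hits 1, so not a primitive root.
g = 4: 4^96 ≡ 1 — hits 1, so not a primitive root.
g = 5: 5^96 ≡ 192; 5^64 ≡ 84 — none is 1, so 5 is a primitive root.
Hence the least primitive root of 193 is 5.

5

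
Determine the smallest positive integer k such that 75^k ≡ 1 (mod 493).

16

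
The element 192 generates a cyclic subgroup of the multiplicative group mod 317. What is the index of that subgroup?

1

Since 192 ∈ (Z/317Z)^×, its order divides φ(317) = 317 − 1 = 316 = 2^2 · 79.
Divisors of 316: 1, 2, 4, 79, 158, 316.
Evaluate successive powers at the divisors of 316:
192^1 ≡ 192 (mod 317)
192^2 ≡ 92 (mod 317)
192^4 ≡ 222 (mod 317)
192^79 ≡ 114 (mod 317)
192^158 ≡ 316 (mod 317)
192^316 ≡ 1 (mod 317) ✓
Thus |⟨192⟩| = ord(192) = 316.
The index is φ(317) / ord(192) = 316 / 316 = 1.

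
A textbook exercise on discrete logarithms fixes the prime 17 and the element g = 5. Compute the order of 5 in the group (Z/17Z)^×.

ord(5) | φ(17) = 17 − 1 = 16 = 2^4.
Divisors of 16: 1, 2, 4, 8, 16.
Compute 5^d (mod 17) for the divisors d until we hit 1:
5^1 ≡ 5 (mod 17)
5^2 ≡ 8 (mod 17)
5^4 ≡ 13 (mod 17)
5^8 ≡ 16 (mod 17)
5^16 ≡ 1 (mod 17) ✓
The smallest such exponent is 16, so the order of 5 is 16.

16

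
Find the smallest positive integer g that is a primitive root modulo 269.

2

φ(269) = 269 − 1 = 268 = 2^2 · 67.
g is a primitive root iff g^(268/q) ≢ 1 (mod 269) for each prime q ∈ {2, 67}.
g = 2: 2^134 ≡ 268; 2^4 ≡ 16 — none is 1, so 2 is a primitive root.
So 2 is the smallest generator of (Z/269Z)^×.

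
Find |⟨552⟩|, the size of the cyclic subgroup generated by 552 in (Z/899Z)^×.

By Lagrange's theorem, ord_899(552) divides φ(899) = φ(29·31) = (29−1)·(31−1) = 28·30 = 840 = 2^3 · 3 · 5 · 7.
Divisors of 840: 1, 2, 3, 4, 5, 6, 7, 8, 10, 12, 14, 15, 20, 21, 24, 28, 30, 35, 40, 42, 56, 60, 70, 84, 105, 120, 140, 168, 210, 280, 420, 840.
Test each divisor d:
552^1 ≡ 552 (mod 899)
552^2 ≡ 842 (mod 899)
552^3 ≡ 1 (mod 899) ✓
Therefore the multiplicative order of 552 modulo 899 is 3.

3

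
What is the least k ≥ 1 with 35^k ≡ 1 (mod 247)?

9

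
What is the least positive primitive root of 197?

φ(197) = 197 − 1 = 196 = 2^2 · 7^2.
g is a primitive root iff g^(196/q) ≢ 1 (mod 197) for each prime q ∈ {2, 7}.
g = 2: 2^98 ≡ 196; 2^28 ≡ 104 — none is 1, so 2 is a primitive root.
The smallest primitive root modulo 197 is 2.

2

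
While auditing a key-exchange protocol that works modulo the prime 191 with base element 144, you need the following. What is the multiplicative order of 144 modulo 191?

ord(144) | φ(191) = 191 − 1 = 190 = 2 · 5 · 19.
Divisors of 190: 1, 2, 5, 10, 19, 38, 95, 190.
Evaluate successive powers at the divisors of 190:
144^1 ≡ 144
144^2 ≡ 108
144^5 ≡ 153
144^10 ≡ 107
144^19 ≡ 49
144^38 ≡ 109
144^95 ≡ 1
So ord_191(144) = 95.

95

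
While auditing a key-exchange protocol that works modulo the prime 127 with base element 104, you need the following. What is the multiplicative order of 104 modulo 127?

ord(104) | φ(127) = 127 − 1 = 126 = 2 · 3^2 · 7.
Divisors of 126: 1, 2, 3, 6, 7, 9, 14, 18, 21, 42, 63, 126.
Check 104^d mod 127 for each divisor in increasing order:
104^1 ≡ 104
104^2 ≡ 21
104^3 ≡ 25
104^6 ≡ 117
104^7 ≡ 103
104^9 ≡ 4
104^14 ≡ 68
104^18 ≡ 16
104^21 ≡ 19
104^42 ≡ 107
104^63 ≡ 1
The smallest such exponent is 63, so the order of 104 is 63.

63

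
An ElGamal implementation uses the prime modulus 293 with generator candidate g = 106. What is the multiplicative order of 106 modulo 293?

ord(106) | φ(293) = 293 − 1 = 292 = 2^2 · 73.
Divisors of 292: 1, 2, 4, 73, 146, 292.
Check 106^d mod 293 for each divisor in increasing order:
106^1 ≡ 106 (mod 293)
106^2 ≡ 102 (mod 293)
106^4 ≡ 149 (mod 293)
106^73 ≡ 138 (mod 293)
106^146 ≡ 292 (mod 293)
106^292 ≡ 1 (mod 293) ✓
So ord_293(106) = 292.

292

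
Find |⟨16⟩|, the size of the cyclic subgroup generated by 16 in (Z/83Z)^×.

41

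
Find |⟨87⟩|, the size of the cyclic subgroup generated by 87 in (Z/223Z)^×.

74

The order of 87 must divide φ(223) = 223 − 1 = 222 = 2 · 3 · 37.
Divisors of 222: 1, 2, 3, 6, 37, 74, 111, 222.
Test each divisor d:
87^1 ≡ 87 (mod 223)
87^2 ≡ 210 (mod 223)
87^3 ≡ 207 (mod 223)
87^6 ≡ 33 (mod 223)
87^37 ≡ 222 (mod 223)
87^74 ≡ 1 (mod 223) ✓
Hence ord(87) = 74.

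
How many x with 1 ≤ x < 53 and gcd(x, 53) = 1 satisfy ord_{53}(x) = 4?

φ(53) = 53 − 1 = 52 = 2^2 · 13.
In a cyclic group of order 52, there are φ(d) elements of order d for each divisor d of 52, and zero for non-divisors.
4 = 2^2 divides 52, and φ(4) = 2.

2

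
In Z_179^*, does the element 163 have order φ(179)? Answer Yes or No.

Yes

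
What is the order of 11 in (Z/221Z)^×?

48

The order of 11 must divide φ(221) = φ(13·17) = (13−1)·(17−1) = 12·16 = 192 = 2^6 · 3.
Divisors of 192: 1, 2, 3, 4, 6, 8, 12, 16, 24, 32, 48, 64, 96, 192.
Test each divisor d:
11^1 ≡ 11
11^2 ≡ 121
11^3 ≡ 5
11^4 ≡ 55
11^6 ≡ 25
11^8 ≡ 152
11^12 ≡ 183
11^16 ≡ 120
11^24 ≡ 118
11^32 ≡ 35
11^48 ≡ 1
The smallest such exponent is 48, so the order of 11 is 48.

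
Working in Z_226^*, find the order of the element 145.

Since 145 ∈ (Z/226Z)^×, its order divides φ(226) = φ(2)·φ(113) = 1·112 = 112 = 2^4 · 7.
Divisors of 112: 1, 2, 4, 7, 8, 14, 16, 28, 56, 112.
Evaluate successive powers at the divisors of 112:
145^1 ≡ 145 (mod 226)
145^2 ≡ 7 (mod 226)
145^4 ≡ 49 (mod 226)
145^7 ≡ 15 (mod 226)
145^8 ≡ 141 (mod 226)
145^14 ≡ 225 (mod 226)
145^16 ≡ 219 (mod 226)
145^28 ≡ 1 (mod 226) ✓
The smallest such exponent is 28, so the order of 145 is 28.

28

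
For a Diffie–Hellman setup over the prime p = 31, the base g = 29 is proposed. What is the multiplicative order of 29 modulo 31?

By Lagrange's theorem, ord_31(29) divides φ(31) = 31 − 1 = 30 = 2 · 3 · 5.
Divisors of 30: 1, 2, 3, 5, 6, 10, 15, 30.
Evaluate successive powers at the divisors of 30:
29^1 ≡ 29
29^2 ≡ 4
29^3 ≡ 23
29^5 ≡ 30
29^6 ≡ 2
29^10 ≡ 1
Therefore the multiplicative order of 29 modulo 31 is 10.

10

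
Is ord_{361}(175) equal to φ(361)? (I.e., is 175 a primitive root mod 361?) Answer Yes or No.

No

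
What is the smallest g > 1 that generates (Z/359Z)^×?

7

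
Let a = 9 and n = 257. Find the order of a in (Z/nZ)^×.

Since 9 ∈ (Z/257Z)^×, its order divides φ(257) = 257 − 1 = 256 = 2^8.
Divisors of 256: 1, 2, 4, 8, 16, 32, 64, 128, 256.
Compute 9^d (mod 257) for the divisors d until we hit 1:
9^1 ≡ 9
9^2 ≡ 81
9^4 ≡ 136
9^8 ≡ 249
9^16 ≡ 64
9^32 ≡ 241
9^64 ≡ 256
9^128 ≡ 1
Therefore the multiplicative order of 9 modulo 257 is 128.

128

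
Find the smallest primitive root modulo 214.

5

φ(214) = φ(2)·φ(107) = 1·106 = 106 = 2 · 53.
Test candidates g = 2, 3, … against the prime factors q ∈ {2, 53} of φ(214): g is a generator iff g^(106/q) ≢ 1 for every such q.
g = 2: gcd(2, 214) = 2 > 1, not a unit — skip.
g = 3: 3^53 ≡ 1 — hits 1, so not a primitive root.
g = 4: gcd(4, 214) = 2 > 1, not a unit — skip.
g = 5: 5^53 ≡ 213; 5^2 ≡ 25 — none is 1, so 5 is a primitive root.
The smallest primitive root modulo 214 is 5.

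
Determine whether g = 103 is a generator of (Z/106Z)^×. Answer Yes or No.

Yes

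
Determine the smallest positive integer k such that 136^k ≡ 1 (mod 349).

Since 136 ∈ (Z/349Z)^×, its order divides φ(349) = 349 − 1 = 348 = 2^2 · 3 · 29.
Divisors of 348: 1, 2, 3, 4, 6, 12, 29, 58, 87, 116, 174, 348.
Compute 136^d (mod 349) for the divisors d until we hit 1:
136^1 ≡ 136
136^2 ≡ 348
136^3 ≡ 213
136^4 ≡ 1
Therefore the multiplicative order of 136 modulo 349 is 4.

4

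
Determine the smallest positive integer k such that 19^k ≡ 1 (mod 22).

10

By Lagrange's theorem, ord_22(19) divides φ(22) = φ(2)·φ(11) = 1·10 = 10 = 2 · 5.
Divisors of 10: 1, 2, 5, 10.
Compute 19^d (mod 22) for the divisors d until we hit 1:
19^1 ≡ 19
19^2 ≡ 9
19^5 ≡ 21
19^10 ≡ 1
The smallest such exponent is 10, so the order of 19 is 10.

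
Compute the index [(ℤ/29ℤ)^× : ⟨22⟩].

2

ord(22) | φ(29) = 29 − 1 = 28 = 2^2 · 7.
Divisors of 28: 1, 2, 4, 7, 14, 28.
Compute 22^d (mod 29) for the divisors d until we hit 1:
22^1 ≡ 22 (mod 29)
22^2 ≡ 20 (mod 29)
22^4 ≡ 23 (mod 29)
22^7 ≡ 28 (mod 29)
22^14 ≡ 1 (mod 29) ✓
Thus |⟨22⟩| = ord(22) = 14.
Index = |(Z/29Z)^×| / |⟨22⟩| = 28 / 14 = 2.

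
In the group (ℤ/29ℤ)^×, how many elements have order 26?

φ(29) = 29 − 1 = 28 = 2^2 · 7.
(Z/29Z)^× is cyclic (|G| = 28); a cyclic group of order m has exactly φ(d) elements of each order d | m, and none otherwise.
26 does not divide 28, so no element of (Z/29Z)^× has order 26.

0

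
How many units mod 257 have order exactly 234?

φ(257) = 257 − 1 = 256 = 2^8.
(Z/257Z)^× is cyclic (|G| = 256); a cyclic group of order m has exactly φ(d) elements of each order d | m, and none otherwise.
Here 256 is not a multiple of 234, so there are no elements of order 234.

0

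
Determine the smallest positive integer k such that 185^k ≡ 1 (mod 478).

By Lagrange's theorem, ord_478(185) divides φ(478) = φ(2)·φ(239) = 1·238 = 238 = 2 · 7 · 17.
Divisors of 238: 1, 2, 7, 14, 17, 34, 119, 238.
Test each divisor d:
185^1 ≡ 185 (mod 478)
185^2 ≡ 287 (mod 478)
185^7 ≡ 403 (mod 478)
185^14 ≡ 367 (mod 478)
185^17 ≡ 195 (mod 478)
185^34 ≡ 263 (mod 478)
185^119 ≡ 477 (mod 478)
185^238 ≡ 1 (mod 478) ✓
Hence ord(185) = 238.

238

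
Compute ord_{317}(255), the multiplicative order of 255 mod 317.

316

ord(255) | φ(317) = 317 − 1 = 316 = 2^2 · 79.
Divisors of 316: 1, 2, 4, 79, 158, 316.
Evaluate successive powers at the divisors of 316:
255^1 ≡ 255 (mod 317)
255^2 ≡ 40 (mod 317)
255^4 ≡ 15 (mod 317)
255^79 ≡ 114 (mod 317)
255^158 ≡ 316 (mod 317)
255^316 ≡ 1 (mod 317) ✓
The smallest such exponent is 316, so the order of 255 is 316.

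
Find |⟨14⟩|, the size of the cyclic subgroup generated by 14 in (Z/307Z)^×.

306

The order of 14 must divide φ(307) = 307 − 1 = 306 = 2 · 3^2 · 17.
Divisors of 306: 1, 2, 3, 6, 9, 17, 18, 34, 51, 102, 153, 306.
Evaluate successive powers at the divisors of 306:
14^1 ≡ 14
14^2 ≡ 196
14^3 ≡ 288
14^6 ≡ 54
14^9 ≡ 202
14^17 ≡ 20
14^18 ≡ 280
14^34 ≡ 93
14^51 ≡ 18
14^102 ≡ 17
14^153 ≡ 306
14^306 ≡ 1
The smallest such exponent is 306, so the order of 14 is 306.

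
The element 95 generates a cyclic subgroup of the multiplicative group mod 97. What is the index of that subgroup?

2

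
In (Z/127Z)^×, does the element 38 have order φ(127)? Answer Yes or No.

No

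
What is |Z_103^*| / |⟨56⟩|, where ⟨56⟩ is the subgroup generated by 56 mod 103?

34

Since 56 ∈ (Z/103Z)^×, its order divides φ(103) = 103 − 1 = 102 = 2 · 3 · 17.
Divisors of 102: 1, 2, 3, 6, 17, 34, 51, 102.
Test each divisor d:
56^1 ≡ 56
56^2 ≡ 46
56^3 ≡ 1
The order of 56 is 3, so the subgroup it generates has 3 elements.
The index is φ(103) / ord(56) = 102 / 3 = 34.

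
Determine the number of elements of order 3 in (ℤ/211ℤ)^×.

2

φ(211) = 211 − 1 = 210 = 2 · 3 · 5 · 7.
Since (Z/211Z)^× is cyclic of order 210, the number of elements of order d is φ(d) when d | 210 and 0 otherwise.
3 | 210, and φ(3) = 3 − 1 = 2.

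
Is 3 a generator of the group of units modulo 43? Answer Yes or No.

Yes

φ(43) = 43 − 1 = 42 = 2 · 3 · 7.
An element g generates (Z/43Z)^× iff g^(42/q) ≢ 1 (mod 43) for each prime q ∈ {2, 3, 7}.
3^21 ≡ 42 (mod 43)  [q = 2: ≢ 1 ✓]
3^14 ≡ 36 (mod 43)  [q = 3: ≢ 1 ✓]
3^6 ≡ 41 (mod 43)  [q = 7: ≢ 1 ✓]
Every test exponent gives a nontrivial residue, hence 3 generates the full group.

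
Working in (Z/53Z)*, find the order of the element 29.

Since 29 ∈ (Z/53Z)^×, its order divides φ(53) = 53 − 1 = 52 = 2^2 · 13.
Divisors of 52: 1, 2, 4, 13, 26, 52.
Check 29^d mod 53 for each divisor in increasing order:
29^1 ≡ 29 (mod 53)
29^2 ≡ 46 (mod 53)
29^4 ≡ 49 (mod 53)
29^13 ≡ 52 (mod 53)
29^26 ≡ 1 (mod 53) ✓
So ord_53(29) = 26.

26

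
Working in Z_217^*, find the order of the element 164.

Since 164 ∈ (Z/217Z)^×, its order divides φ(217) = φ(7·31) = (7−1)·(31−1) = 6·30 = 180 = 2^2 · 3^2 · 5.
Divisors of 180: 1, 2, 3, 4, 5, 6, 9, 10, 12, 15, 18, 20, 30, 36, 45, 60, 90, 180.
Test each divisor d:
164^1 ≡ 164 (mod 217)
164^2 ≡ 205 (mod 217)
164^3 ≡ 202 (mod 217)
164^4 ≡ 144 (mod 217)
164^5 ≡ 180 (mod 217)
164^6 ≡ 8 (mod 217)
164^9 ≡ 97 (mod 217)
164^10 ≡ 67 (mod 217)
164^12 ≡ 64 (mod 217)
164^15 ≡ 125 (mod 217)
164^18 ≡ 78 (mod 217)
164^20 ≡ 149 (mod 217)
164^30 ≡ 1 (mod 217) ✓
So ord_217(164) = 30.

30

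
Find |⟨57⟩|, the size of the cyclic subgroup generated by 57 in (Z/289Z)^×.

272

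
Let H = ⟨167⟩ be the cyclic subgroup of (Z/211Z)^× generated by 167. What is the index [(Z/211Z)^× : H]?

1

ord(167) | φ(211) = 211 − 1 = 210 = 2 · 3 · 5 · 7.
Divisors of 210: 1, 2, 3, 5, 6, 7, 10, 14, 15, 21, 30, 35, 42, 70, 105, 210.
Evaluate successive powers at the divisors of 210:
167^1 ≡ 167
167^2 ≡ 37
167^3 ≡ 60
167^5 ≡ 110
167^6 ≡ 13
167^7 ≡ 61
167^10 ≡ 73
167^14 ≡ 134
167^15 ≡ 12
167^21 ≡ 156
167^30 ≡ 144
167^35 ≡ 15
167^42 ≡ 71
167^70 ≡ 14
167^105 ≡ 210
167^210 ≡ 1
So ord_211(167) = 210, hence |⟨167⟩| = 210.
The index is φ(211) / ord(167) = 210 / 210 = 1.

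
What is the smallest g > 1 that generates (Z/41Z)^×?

6

φ(41) = 41 − 1 = 40 = 2^3 · 5.
Test candidates g = 2, 3, … against the prime factors q ∈ {2, 5} of φ(41): g is a generator iff g^(40/q) ≢ 1 for every such q.
g = 2: 2^20 ≡ 1 — hits 1, so not a primitive root.
g = 3: 3^20 ≡ 40; 3^8 ≡ 1 — hits 1, so not a primitive root.
g = 4: 4^20 ≡ 1 — hits 1, so not a primitive root.
g = 5: 5^20 ≡ 1 — hits 1, so not a primitive root.
g = 6: 6^20 ≡ 40; 6^8 ≡ 10 — none is 1, so 6 is a primitive root.
So 6 is the smallest generator of (Z/41Z)^×.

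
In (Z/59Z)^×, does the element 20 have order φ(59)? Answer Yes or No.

φ(59) = 59 − 1 = 58 = 2 · 29.
It suffices to check that the order of 20 is not a proper divisor of 58: compute 20^(58/q) for q ∈ {2, 29}.
20^29 ≡ 1 (mod 59)  [q = 2: ≡ 1 ✗]
20^2 ≡ 46 (mod 59)  [q = 29: ≢ 1 ✓]
20^29 ≡ 1 shows ord(20) | 29, strictly less than φ(59); not a primitive root.

No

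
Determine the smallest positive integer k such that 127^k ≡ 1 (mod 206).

ord(127) | φ(206) = φ(2)·φ(103) = 1·102 = 102 = 2 · 3 · 17.
Divisors of 102: 1, 2, 3, 6, 17, 34, 51, 102.
Compute 127^d (mod 206) for the divisors d until we hit 1:
127^1 ≡ 127 (mod 206)
127^2 ≡ 61 (mod 206)
127^3 ≡ 125 (mod 206)
127^6 ≡ 175 (mod 206)
127^17 ≡ 205 (mod 206)
127^34 ≡ 1 (mod 206) ✓
So ord_206(127) = 34.

34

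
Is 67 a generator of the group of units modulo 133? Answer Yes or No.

133 = 7 · 19 is a product of two distinct odd primes, so (Z/133Z)^× ≅ (Z/7Z)^× × (Z/19Z)^× is not cyclic.
No primitive root modulo 133 exists; in particular 67 is not one.

No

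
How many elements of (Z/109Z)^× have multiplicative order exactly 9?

6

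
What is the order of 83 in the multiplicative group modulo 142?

ord(83) | φ(142) = φ(2)·φ(71) = 1·70 = 70 = 2 · 5 · 7.
Divisors of 70: 1, 2, 5, 7, 10, 14, 35, 70.
Test each divisor d:
83^1 ≡ 83
83^2 ≡ 73
83^5 ≡ 119
83^7 ≡ 25
83^10 ≡ 103
83^14 ≡ 57
83^35 ≡ 1
Therefore the multiplicative order of 83 modulo 142 is 35.

35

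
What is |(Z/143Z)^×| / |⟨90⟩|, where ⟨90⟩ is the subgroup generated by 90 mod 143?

ord(90) | φ(143) = φ(11·13) = (11−1)·(13−1) = 10·12 = 120 = 2^3 · 3 · 5.
Divisors of 120: 1, 2, 3, 4, 5, 6, 8, 10, 12, 15, 20, 24, 30, 40, 60, 120.
Test each divisor d:
90^1 ≡ 90 (mod 143)
90^2 ≡ 92 (mod 143)
90^3 ≡ 129 (mod 143)
90^4 ≡ 27 (mod 143)
90^5 ≡ 142 (mod 143)
90^6 ≡ 53 (mod 143)
90^8 ≡ 14 (mod 143)
90^10 ≡ 1 (mod 143) ✓
So ord_143(90) = 10, hence |⟨90⟩| = 10.
Index = |(Z/143Z)^×| / |⟨90⟩| = 120 / 10 = 12.

12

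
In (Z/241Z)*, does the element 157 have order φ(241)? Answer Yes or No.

Yes

φ(241) = 241 − 1 = 240 = 2^4 · 3 · 5.
An element g generates (Z/241Z)^× iff g^(240/q) ≢ 1 (mod 241) for each prime q ∈ {2, 3, 5}.
157^120 ≡ 240 (mod 241)  [q = 2: ≢ 1 ✓]
157^80 ≡ 225 (mod 241)  [q = 3: ≢ 1 ✓]
157^48 ≡ 205 (mod 241)  [q = 5: ≢ 1 ✓]
Every test exponent gives a nontrivial residue, hence 157 generates the full group.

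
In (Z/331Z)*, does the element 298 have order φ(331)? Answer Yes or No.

No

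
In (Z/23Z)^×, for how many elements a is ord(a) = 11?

10

φ(23) = 23 − 1 = 22 = 2 · 11.
Since (Z/23Z)^× is cyclic of order 22, the number of elements of order d is φ(d) when d | 22 and 0 otherwise.
11 | 22, and φ(11) = 11 − 1 = 10.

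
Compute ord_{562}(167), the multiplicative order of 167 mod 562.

140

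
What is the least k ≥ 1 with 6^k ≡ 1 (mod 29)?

ord(6) | φ(29) = 29 − 1 = 28 = 2^2 · 7.
Divisors of 28: 1, 2, 4, 7, 14, 28.
Check 6^d mod 29 for each divisor in increasing order:
6^1 ≡ 6 (mod 29)
6^2 ≡ 7 (mod 29)
6^4 ≡ 20 (mod 29)
6^7 ≡ 28 (mod 29)
6^14 ≡ 1 (mod 29) ✓
Therefore the multiplicative order of 6 modulo 29 is 14.

14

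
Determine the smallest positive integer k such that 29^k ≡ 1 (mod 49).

By Lagrange's theorem, ord_49(29) divides φ(49) = φ(7^2) = 7·(7−1) = 42 = 2 · 3 · 7.
Divisors of 42: 1, 2, 3, 6, 7, 14, 21, 42.
Test each divisor d:
29^1 ≡ 29 (mod 49)
29^2 ≡ 8 (mod 49)
29^3 ≡ 36 (mod 49)
29^6 ≡ 22 (mod 49)
29^7 ≡ 1 (mod 49) ✓
Therefore the multiplicative order of 29 modulo 49 is 7.

7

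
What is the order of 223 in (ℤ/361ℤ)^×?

The order of 223 must divide φ(361) = φ(19^2) = 19·(19−1) = 342 = 2 · 3^2 · 19.
Divisors of 342: 1, 2, 3, 6, 9, 18, 19, 38, 57, 114, 171, 342.
Test each divisor d:
223^1 ≡ 223 (mod 361)
223^2 ≡ 272 (mod 361)
223^3 ≡ 8 (mod 361)
223^6 ≡ 64 (mod 361)
223^9 ≡ 151 (mod 361)
223^18 ≡ 58 (mod 361)
223^19 ≡ 299 (mod 361)
223^38 ≡ 234 (mod 361)
223^57 ≡ 293 (mod 361)
223^114 ≡ 292 (mod 361)
223^171 ≡ 360 (mod 361)
223^342 ≡ 1 (mod 361) ✓
Hence ord(223) = 342.

342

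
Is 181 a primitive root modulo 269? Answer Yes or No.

Yes

φ(269) = 269 − 1 = 268 = 2^2 · 67.
Test 181^(268/q) mod 269 for each prime factor q of 268:
181^134 ≡ 268 (mod 269)  [q = 2: ≢ 1 ✓]
181^4 ≡ 21 (mod 269)  [q = 67: ≢ 1 ✓]
All checks pass, so 181 has order 268 and is a primitive root modulo 269.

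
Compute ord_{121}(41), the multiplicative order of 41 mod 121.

110

ord(41) | φ(121) = φ(11^2) = 11·(11−1) = 110 = 2 · 5 · 11.
Divisors of 110: 1, 2, 5, 10, 11, 22, 55, 110.
Evaluate successive powers at the divisors of 110:
41^1 ≡ 41 (mod 121)
41^2 ≡ 108 (mod 121)
41^5 ≡ 32 (mod 121)
41^10 ≡ 56 (mod 121)
41^11 ≡ 118 (mod 121)
41^22 ≡ 9 (mod 121)
41^55 ≡ 120 (mod 121)
41^110 ≡ 1 (mod 121) ✓
So ord_121(41) = 110.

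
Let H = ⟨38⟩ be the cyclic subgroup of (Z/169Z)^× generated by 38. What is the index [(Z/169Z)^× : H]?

6

The order of 38 must divide φ(169) = φ(13^2) = 13·(13−1) = 156 = 2^2 · 3 · 13.
Divisors of 156: 1, 2, 3, 4, 6, 12, 13, 26, 39, 52, 78, 156.
Test each divisor d:
38^1 ≡ 38 (mod 169)
38^2 ≡ 92 (mod 169)
38^3 ≡ 116 (mod 169)
38^4 ≡ 14 (mod 169)
38^6 ≡ 105 (mod 169)
38^12 ≡ 40 (mod 169)
38^13 ≡ 168 (mod 169)
38^26 ≡ 1 (mod 169) ✓
Thus |⟨38⟩| = ord(38) = 26.
The index is φ(169) / ord(38) = 156 / 26 = 6.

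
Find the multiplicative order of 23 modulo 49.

Since 23 ∈ (Z/49Z)^×, its order divides φ(49) = φ(7^2) = 7·(7−1) = 42 = 2 · 3 · 7.
Divisors of 42: 1, 2, 3, 6, 7, 14, 21, 42.
Evaluate successive powers at the divisors of 42:
23^1 ≡ 23 (mod 49)
23^2 ≡ 39 (mod 49)
23^3 ≡ 15 (mod 49)
23^6 ≡ 29 (mod 49)
23^7 ≡ 30 (mod 49)
23^14 ≡ 18 (mod 49)
23^21 ≡ 1 (mod 49) ✓
Therefore the multiplicative order of 23 modulo 49 is 21.

21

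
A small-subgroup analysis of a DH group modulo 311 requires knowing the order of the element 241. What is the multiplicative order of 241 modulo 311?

Since 241 ∈ (Z/311Z)^×, its order divides φ(311) = 311 − 1 = 310 = 2 · 5 · 31.
Divisors of 310: 1, 2, 5, 10, 31, 62, 155, 310.
Compute 241^d (mod 311) for the divisors d until we hit 1:
241^1 ≡ 241 (mod 311)
241^2 ≡ 235 (mod 311)
241^5 ≡ 291 (mod 311)
241^10 ≡ 89 (mod 311)
241^31 ≡ 95 (mod 311)
241^62 ≡ 6 (mod 311)
241^155 ≡ 310 (mod 311)
241^310 ≡ 1 (mod 311) ✓
The smallest such exponent is 310, so the order of 241 is 310.

310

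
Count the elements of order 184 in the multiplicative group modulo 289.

φ(289) = φ(17^2) = 17·(17−1) = 272 = 2^4 · 17.
In a cyclic group of order 272, there are φ(d) elements of order d for each divisor d of 272, and zero for non-divisors.
Here 272 is not a multiple of 184, so there are no elements of order 184.

0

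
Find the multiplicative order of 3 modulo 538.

268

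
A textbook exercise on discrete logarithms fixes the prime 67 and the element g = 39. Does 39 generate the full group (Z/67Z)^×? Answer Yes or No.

φ(67) = 67 − 1 = 66 = 2 · 3 · 11.
It suffices to check that the order of 39 is not a proper divisor of 66: compute 39^(66/q) for q ∈ {2, 3, 11}.
39^33 ≡ 1 (mod 67)  [q = 2: ≡ 1 ✗]
39^22 ≡ 37 (mod 67)  [q = 3: ≢ 1 ✓]
39^6 ≡ 40 (mod 67)  [q = 11: ≢ 1 ✓]
Since 39^33 ≡ 1, the order of 39 divides 33 < 66, so 39 is not a primitive root.

No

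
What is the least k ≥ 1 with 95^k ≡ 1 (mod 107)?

106

By Lagrange's theorem, ord_107(95) divides φ(107) = 107 − 1 = 106 = 2 · 53.
Divisors of 106: 1, 2, 53, 106.
Test each divisor d:
95^1 ≡ 95
95^2 ≡ 37
95^53 ≡ 106
95^106 ≡ 1
The smallest such exponent is 106, so the order of 95 is 106.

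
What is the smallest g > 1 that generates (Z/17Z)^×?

φ(17) = 17 − 1 = 16 = 2^4.
g is a primitive root iff g^(16/q) ≢ 1 (mod 17) for each prime q ∈ {2}.
g = 2: 2^8 ≡ 1 — hits 1, so not a primitive root.
g = 3: 3^8 ≡ 16 — none is 1, so 3 is a primitive root.
So 3 is the smallest generator of (Z/17Z)^×.

3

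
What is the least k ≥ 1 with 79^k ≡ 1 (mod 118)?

29

ord(79) | φ(118) = φ(2)·φ(59) = 1·58 = 58 = 2 · 29.
Divisors of 58: 1, 2, 29, 58.
Compute 79^d (mod 118) for the divisors d until we hit 1:
79^1 ≡ 79
79^2 ≡ 105
79^29 ≡ 1
The smallest such exponent is 29, so the order of 79 is 29.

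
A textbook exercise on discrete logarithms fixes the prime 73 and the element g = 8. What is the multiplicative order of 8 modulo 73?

By Lagrange's theorem, ord_73(8) divides φ(73) = 73 − 1 = 72 = 2^3 · 3^2.
Divisors of 72: 1, 2, 3, 4, 6, 8, 9, 12, 18, 24, 36, 72.
Evaluate successive powers at the divisors of 72:
8^1 ≡ 8 (mod 73)
8^2 ≡ 64 (mod 73)
8^3 ≡ 1 (mod 73) ✓
The smallest such exponent is 3, so the order of 8 is 3.

3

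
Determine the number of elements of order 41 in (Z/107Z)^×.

0

φ(107) = 107 − 1 = 106 = 2 · 53.
Since (Z/107Z)^× is cyclic of order 106, the number of elements of order d is φ(d) when d | 106 and 0 otherwise.
41 does not divide 106, so no element of (Z/107Z)^× has order 41.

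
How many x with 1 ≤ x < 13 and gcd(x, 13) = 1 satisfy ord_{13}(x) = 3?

2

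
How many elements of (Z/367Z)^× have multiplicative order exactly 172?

φ(367) = 367 − 1 = 366 = 2 · 3 · 61.
In a cyclic group of order 366, there are φ(d) elements of order d for each divisor d of 366, and zero for non-divisors.
172 does not divide 366, so no element of (Z/367Z)^× has order 172.

0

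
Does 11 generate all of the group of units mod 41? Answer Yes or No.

Yes

φ(41) = 41 − 1 = 40 = 2^3 · 5.
11 is a primitive root mod 41 iff 11^(φ(41)/q) ≢ 1 for every prime q | φ(41), i.e. q ∈ {2, 5}.
11^20 ≡ 40 (mod 41)  [q = 2: ≢ 1 ✓]
11^8 ≡ 16 (mod 41)  [q = 5: ≢ 1 ✓]
All checks pass, so 11 has order 40 and is a primitive root modulo 41.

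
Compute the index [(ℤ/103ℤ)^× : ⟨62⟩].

1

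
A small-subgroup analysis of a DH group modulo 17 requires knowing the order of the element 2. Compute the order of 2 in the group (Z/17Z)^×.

ord(2) | φ(17) = 17 − 1 = 16 = 2^4.
Divisors of 16: 1, 2, 4, 8, 16.
Check 2^d mod 17 for each divisor in increasing order:
2^1 ≡ 2
2^2 ≡ 4
2^4 ≡ 16
2^8 ≡ 1
The smallest such exponent is 8, so the order of 2 is 8.

8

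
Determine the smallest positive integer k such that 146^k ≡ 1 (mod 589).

ord(146) | φ(589) = φ(19·31) = (19−1)·(31−1) = 18·30 = 540 = 2^2 · 3^3 · 5.
Divisors of 540: 1, 2, 3, 4, 5, 6, 9, 10, 12, 15, 18, 20, 27, 30, 36, 45, 54, 60, 90, 108, 135, 180, 270, 540.
Evaluate successive powers at the divisors of 540:
146^1 ≡ 146 (mod 589)
146^2 ≡ 112 (mod 589)
146^3 ≡ 449 (mod 589)
146^4 ≡ 175 (mod 589)
146^5 ≡ 223 (mod 589)
146^6 ≡ 163 (mod 589)
146^9 ≡ 151 (mod 589)
146^10 ≡ 253 (mod 589)
146^12 ≡ 64 (mod 589)
146^15 ≡ 464 (mod 589)
146^18 ≡ 419 (mod 589)
146^20 ≡ 397 (mod 589)
146^27 ≡ 246 (mod 589)
146^30 ≡ 311 (mod 589)
146^36 ≡ 39 (mod 589)
146^45 ≡ 588 (mod 589)
146^54 ≡ 438 (mod 589)
146^60 ≡ 125 (mod 589)
146^90 ≡ 1 (mod 589) ✓
So ord_589(146) = 90.

90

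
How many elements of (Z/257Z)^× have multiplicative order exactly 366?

0

φ(257) = 257 − 1 = 256 = 2^8.
(Z/257Z)^× is cyclic (|G| = 256); a cyclic group of order m has exactly φ(d) elements of each order d | m, and none otherwise.
Since 366 ∤ 256, the count is 0.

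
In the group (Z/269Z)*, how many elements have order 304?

φ(269) = 269 − 1 = 268 = 2^2 · 67.
(Z/269Z)^× is cyclic (|G| = 268); a cyclic group of order m has exactly φ(d) elements of each order d | m, and none otherwise.
304 does not divide 268, so no element of (Z/269Z)^× has order 304.

0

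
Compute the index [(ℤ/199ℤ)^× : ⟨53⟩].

2

Since 53 ∈ (Z/199Z)^×, its order divides φ(199) = 199 − 1 = 198 = 2 · 3^2 · 11.
Divisors of 198: 1, 2, 3, 6, 9, 11, 18, 22, 33, 66, 99, 198.
Compute 53^d (mod 199) for the divisors d until we hit 1:
53^1 ≡ 53
53^2 ≡ 23
53^3 ≡ 25
53^6 ≡ 28
53^9 ≡ 103
53^11 ≡ 180
53^18 ≡ 62
53^22 ≡ 162
53^33 ≡ 106
53^66 ≡ 92
53^99 ≡ 1
So ord_199(53) = 99, hence |⟨53⟩| = 99.
[(Z/199Z)^× : ⟨53⟩] = 198/99 = 2.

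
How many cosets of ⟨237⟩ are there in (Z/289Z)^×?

8

ord(237) | φ(289) = φ(17^2) = 17·(17−1) = 272 = 2^4 · 17.
Divisors of 272: 1, 2, 4, 8, 16, 17, 34, 68, 136, 272.
Check 237^d mod 289 for each divisor in increasing order:
237^1 ≡ 237 (mod 289)
237^2 ≡ 103 (mod 289)
237^4 ≡ 205 (mod 289)
237^8 ≡ 120 (mod 289)
237^16 ≡ 239 (mod 289)
237^17 ≡ 288 (mod 289)
237^34 ≡ 1 (mod 289) ✓
So ord_289(237) = 34, hence |⟨237⟩| = 34.
The index is φ(289) / ord(237) = 272 / 34 = 8.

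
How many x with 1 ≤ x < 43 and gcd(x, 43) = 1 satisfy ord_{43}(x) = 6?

2

φ(43) = 43 − 1 = 42 = 2 · 3 · 7.
Since (Z/43Z)^× is cyclic of order 42, the number of elements of order d is φ(d) when d | 42 and 0 otherwise.
6 = 2 · 3 divides 42, and φ(6) = 2.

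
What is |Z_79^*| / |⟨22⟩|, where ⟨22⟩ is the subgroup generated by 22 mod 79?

6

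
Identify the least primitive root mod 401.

3

φ(401) = 401 − 1 = 400 = 2^4 · 5^2.
Test candidates g = 2, 3, … against the prime factors q ∈ {2, 5} of φ(401): g is a generator iff g^(400/q) ≢ 1 for every such q.
g = 2: 2^200 ≡ 1 — hits 1, so not a primitive root.
g = 3: 3^200 ≡ 400; 3^80 ≡ 72 — none is 1, so 3 is a primitive root.
So 3 is the smallest generator of (Z/401Z)^×.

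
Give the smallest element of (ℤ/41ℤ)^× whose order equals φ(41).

6

φ(41) = 41 − 1 = 40 = 2^3 · 5.
Test candidates g = 2, 3, … against the prime factors q ∈ {2, 5} of φ(41): g is a generator iff g^(40/q) ≢ 1 for every such q.
g = 2: 2^20 ≡ 1 — hits 1, so not a primitive root.
g = 3: 3^20 ≡ 40; 3^8 ≡ 1 — hits 1, so not a primitive root.
g = 4: 4^20 ≡ 1 — hits 1, so not a primitive root.
g = 5: 5^20 ≡ 1 — hits 1, so not a primitive root.
g = 6: 6^20 ≡ 40; 6^8 ≡ 10 — none is 1, so 6 is a primitive root.
The smallest primitive root modulo 41 is 6.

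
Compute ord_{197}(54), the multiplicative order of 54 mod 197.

ord(54) | φ(197) = 197 − 1 = 196 = 2^2 · 7^2.
Divisors of 196: 1, 2, 4, 7, 14, 28, 49, 98, 196.
Test each divisor d:
54^1 ≡ 54 (mod 197)
54^2 ≡ 158 (mod 197)
54^4 ≡ 142 (mod 197)
54^7 ≡ 191 (mod 197)
54^14 ≡ 36 (mod 197)
54^28 ≡ 114 (mod 197)
54^49 ≡ 1 (mod 197) ✓
Hence ord(54) = 49.

49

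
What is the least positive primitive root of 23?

5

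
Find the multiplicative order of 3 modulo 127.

126

By Lagrange's theorem, ord_127(3) divides φ(127) = 127 − 1 = 126 = 2 · 3^2 · 7.
Divisors of 126: 1, 2, 3, 6, 7, 9, 14, 18, 21, 42, 63, 126.
Test each divisor d:
3^1 ≡ 3
3^2 ≡ 9
3^3 ≡ 27
3^6 ≡ 94
3^7 ≡ 28
3^9 ≡ 125
3^14 ≡ 22
3^18 ≡ 4
3^21 ≡ 108
3^42 ≡ 107
3^63 ≡ 126
3^126 ≡ 1
So ord_127(3) = 126.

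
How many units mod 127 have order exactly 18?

φ(127) = 127 − 1 = 126 = 2 · 3^2 · 7.
In a cyclic group of order 126, there are φ(d) elements of order d for each divisor d of 126, and zero for non-divisors.
18 = 2 · 3^2 divides 126, and φ(18) = 6.

6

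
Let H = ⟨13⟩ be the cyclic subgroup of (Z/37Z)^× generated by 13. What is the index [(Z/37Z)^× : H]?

1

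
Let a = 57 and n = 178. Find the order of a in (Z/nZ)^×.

The order of 57 must divide φ(178) = φ(2)·φ(89) = 1·88 = 88 = 2^3 · 11.
Divisors of 88: 1, 2, 4, 8, 11, 22, 44, 88.
Compute 57^d (mod 178) for the divisors d until we hit 1:
57^1 ≡ 57
57^2 ≡ 45
57^4 ≡ 67
57^8 ≡ 39
57^11 ≡ 177
57^22 ≡ 1
Hence ord(57) = 22.

22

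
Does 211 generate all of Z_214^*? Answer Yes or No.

φ(214) = φ(2)·φ(107) = 1·106 = 106 = 2 · 53.
211 is a primitive root mod 214 iff 211^(φ(214)/q) ≢ 1 for every prime q | φ(214), i.e. q ∈ {2, 53}.
211^53 ≡ 213 (mod 214)  [q = 2: ≢ 1 ✓]
211^2 ≡ 9 (mod 214)  [q = 53: ≢ 1 ✓]
Every test exponent gives a nontrivial residue, hence 211 generates the full group.

Yes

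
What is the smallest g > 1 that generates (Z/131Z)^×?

2

φ(131) = 131 − 1 = 130 = 2 · 5 · 13.
g is a primitive root iff g^(130/q) ≢ 1 (mod 131) for each prime q ∈ {2, 5, 13}.
g = 2: 2^65 ≡ 130; 2^26 ≡ 53; 2^10 ≡ 107 — none is 1, so 2 is a primitive root.
Hence the least primitive root of 131 is 2.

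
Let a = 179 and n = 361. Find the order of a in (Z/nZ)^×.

114

ord(179) | φ(361) = φ(19^2) = 19·(19−1) = 342 = 2 · 3^2 · 19.
Divisors of 342: 1, 2, 3, 6, 9, 18, 19, 38, 57, 114, 171, 342.
Check 179^d mod 361 for each divisor in increasing order:
179^1 ≡ 179
179^2 ≡ 273
179^3 ≡ 132
179^6 ≡ 96
179^9 ≡ 37
179^18 ≡ 286
179^19 ≡ 293
179^38 ≡ 292
179^57 ≡ 360
179^114 ≡ 1
Hence ord(179) = 114.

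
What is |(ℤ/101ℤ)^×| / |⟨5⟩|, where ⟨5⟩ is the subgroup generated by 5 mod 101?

4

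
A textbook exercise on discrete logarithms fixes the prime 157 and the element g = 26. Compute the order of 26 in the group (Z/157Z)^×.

ord(26) | φ(157) = 157 − 1 = 156 = 2^2 · 3 · 13.
Divisors of 156: 1, 2, 3, 4, 6, 12, 13, 26, 39, 52, 78, 156.
Evaluate successive powers at the divisors of 156:
26^1 ≡ 26 (mod 157)
26^2 ≡ 48 (mod 157)
26^3 ≡ 149 (mod 157)
26^4 ≡ 106 (mod 157)
26^6 ≡ 64 (mod 157)
26^12 ≡ 14 (mod 157)
26^13 ≡ 50 (mod 157)
26^26 ≡ 145 (mod 157)
26^39 ≡ 28 (mod 157)
26^52 ≡ 144 (mod 157)
26^78 ≡ 156 (mod 157)
26^156 ≡ 1 (mod 157) ✓
So ord_157(26) = 156.

156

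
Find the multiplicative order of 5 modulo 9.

The order of 5 must divide φ(9) = φ(3^2) = 3·(3−1) = 6 = 2 · 3.
Divisors of 6: 1, 2, 3, 6.
Check 5^d mod 9 for each divisor in increasing order:
5^1 ≡ 5 (mod 9)
5^2 ≡ 7 (mod 9)
5^3 ≡ 8 (mod 9)
5^6 ≡ 1 (mod 9) ✓
Hence ord(5) = 6.

6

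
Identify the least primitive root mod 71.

φ(71) = 71 − 1 = 70 = 2 · 5 · 7.
g is a primitive root iff g^(70/q) ≢ 1 (mod 71) for each prime q ∈ {2, 5, 7}.
g = 2: 2^35 ≡ 1 — hits 1, so not a primitive root.
g = 3: 3^35 ≡ 1 — hits 1, so not a primitive root.
g = 4: 4^35 ≡ 1 — hits 1, so not a primitive root.
g = 5: 5^35 ≡ 1 — hits 1, so not a primitive root.
g = 6: 6^35 ≡ 1 — hits 1, so not a primitive root.
g = 7: 7^35 ≡ 70; 7^14 ≡ 54; 7^10 ≡ 45 — none is 1, so 7 is a primitive root.
Hence the least primitive root of 71 is 7.

7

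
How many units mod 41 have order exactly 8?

φ(41) = 41 − 1 = 40 = 2^3 · 5.
In a cyclic group of order 40, there are φ(d) elements of order d for each divisor d of 40, and zero for non-divisors.
8 = 2^3 divides 40, and φ(8) = 4.

4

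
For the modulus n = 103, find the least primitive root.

5

φ(103) = 103 − 1 = 102 = 2 · 3 · 17.
g is a primitive root iff g^(102/q) ≢ 1 (mod 103) for each prime q ∈ {2, 3, 17}.
g = 2: 2^51 ≡ 1 — hits 1, so not a primitive root.
g = 3: 3^51 ≡ 102; 3^34 ≡ 1 — hits 1, so not a primitive root.
g = 4: 4^51 ≡ 1 — hits 1, so not a primitive root.
g = 5: 5^51 ≡ 102; 5^34 ≡ 56; 5^6 ≡ 72 — none is 1, so 5 is a primitive root.
Hence the least primitive root of 103 is 5.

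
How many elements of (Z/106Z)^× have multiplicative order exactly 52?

φ(106) = φ(2)·φ(53) = 1·52 = 52 = 2^2 · 13.
In a cyclic group of order 52, there are φ(d) elements of order d for each divisor d of 52, and zero for non-divisors.
52 = 2^2 · 13 divides 52, and φ(52) = 24.

24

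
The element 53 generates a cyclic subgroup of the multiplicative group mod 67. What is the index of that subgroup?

3

The order of 53 must divide φ(67) = 67 − 1 = 66 = 2 · 3 · 11.
Divisors of 66: 1, 2, 3, 6, 11, 22, 33, 66.
Compute 53^d (mod 67) for the divisors d until we hit 1:
53^1 ≡ 53
53^2 ≡ 62
53^3 ≡ 3
53^6 ≡ 9
53^11 ≡ 66
53^22 ≡ 1
The order of 53 is 22, so the subgroup it generates has 22 elements.
Index = |(Z/67Z)^×| / |⟨53⟩| = 66 / 22 = 3.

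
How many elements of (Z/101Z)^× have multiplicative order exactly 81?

φ(101) = 101 − 1 = 100 = 2^2 · 5^2.
Since (Z/101Z)^× is cyclic of order 100, the number of elements of order d is φ(d) when d | 100 and 0 otherwise.
81 does not divide 100, so no element of (Z/101Z)^× has order 81.

0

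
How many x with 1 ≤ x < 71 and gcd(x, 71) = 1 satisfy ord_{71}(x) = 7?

φ(71) = 71 − 1 = 70 = 2 · 5 · 7.
In a cyclic group of order 70, there are φ(d) elements of order d for each divisor d of 70, and zero for non-divisors.
7 | 70, and φ(7) = 7 − 1 = 6.

6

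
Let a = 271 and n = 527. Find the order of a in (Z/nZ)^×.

10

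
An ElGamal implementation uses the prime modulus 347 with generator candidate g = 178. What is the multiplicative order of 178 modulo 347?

346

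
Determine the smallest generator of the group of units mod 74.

φ(74) = φ(2)·φ(37) = 1·36 = 36 = 2^2 · 3^2.
Test candidates g = 2, 3, … against the prime factors q ∈ {2, 3} of φ(74): g is a generator iff g^(36/q) ≢ 1 for every such q.
g = 2: gcd(2, 74) = 2 > 1, not a unit — skip.
g = 3: 3^18 ≡ 1 — hits 1, so not a primitive root.
g = 4: gcd(4, 74) = 2 > 1, not a unit — skip.
g = 5: 5^18 ≡ 73; 5^12 ≡ 47 — none is 1, so 5 is a primitive root.
So 5 is the smallest generator of (Z/74Z)^×.

5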